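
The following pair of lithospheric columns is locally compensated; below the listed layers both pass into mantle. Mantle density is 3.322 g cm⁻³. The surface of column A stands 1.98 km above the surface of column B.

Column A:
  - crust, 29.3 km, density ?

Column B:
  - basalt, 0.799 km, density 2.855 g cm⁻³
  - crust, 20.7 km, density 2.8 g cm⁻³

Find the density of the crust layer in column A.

Take the compensation level at the base of the deeper column (depth z_c below the surface of column A) and equate Σ ρ_i t_i down to z_c; mantle fills any gap and the z_c terms cancel.
Column A: 29.3×ρ + (z_c − 29.3)×3.322
Column B: 1.98×0 + 0.799×2.855 + 20.7×2.8 + (z_c − 1.98 − 21.499)×3.322
The z_c×3.322 term appears on both sides and cancels. Collect the known terms of each column as K = Σ(ρt)_known − 3.322 × (depth of known layers): K_A = 0 − 3.322×29.3 = −97.3346; K_B = 60.241145 − 3.322×(1.98 + 21.499) = −17.756093.
Balance: K_A + 29.3×ρ = K_B, so ρ = (K_B − K_A)/29.3 = 79.5785/29.3 = 2.72 g cm⁻³.

2.72 g cm⁻³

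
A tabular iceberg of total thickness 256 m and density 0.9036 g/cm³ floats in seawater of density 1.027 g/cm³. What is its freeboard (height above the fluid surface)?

30.8 m

Floating equilibrium: submerged depth d = t ρ_obj/ρ_fluid = 256 m × 0.9036/1.027 = 225.2 m.
Freeboard = t − d = 256 m − 225.2 m = 30.8 m.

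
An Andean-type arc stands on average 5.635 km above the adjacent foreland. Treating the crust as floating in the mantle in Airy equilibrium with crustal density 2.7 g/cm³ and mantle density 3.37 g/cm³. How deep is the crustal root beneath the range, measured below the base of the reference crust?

Equating mass per unit area of the two columns: the weight of the topography is balanced by the buoyancy of the root, ρ_c h = (ρ_m − ρ_c) r.
r = h · ρ_c / (ρ_m − ρ_c) = 5.635 km × 2.7 / (3.37 − 2.7) = 22.7 km.

22.7 km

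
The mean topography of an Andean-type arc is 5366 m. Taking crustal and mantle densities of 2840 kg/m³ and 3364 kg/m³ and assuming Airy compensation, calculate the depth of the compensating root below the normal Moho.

Balancing pressure at the compensation depth: the weight of the topography is balanced by the buoyancy of the root, ρ_c h = (ρ_m − ρ_c) r.
r = h · ρ_c / (ρ_m − ρ_c) = 5366 m × 2840 / (3364 − 2840) = 29100 m.

29100 m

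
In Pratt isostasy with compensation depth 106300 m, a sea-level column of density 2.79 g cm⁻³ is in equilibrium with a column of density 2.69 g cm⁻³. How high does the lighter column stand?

3950 m

ρ_ref D = ρ (D + h) → h = D (ρ_ref − ρ)/ρ.
h = 106300 m × (2.79 − 2.69)/2.69 = 3950 m.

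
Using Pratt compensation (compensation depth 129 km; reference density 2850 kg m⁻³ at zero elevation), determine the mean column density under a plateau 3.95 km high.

Pratt balance: ρ_ref D = ρ (D + h).
ρ = ρ_ref D/(D + h) = 2850 × 129 km/(129 km + 3.95 km) = 2770 kg m⁻³.

2770 kg m⁻³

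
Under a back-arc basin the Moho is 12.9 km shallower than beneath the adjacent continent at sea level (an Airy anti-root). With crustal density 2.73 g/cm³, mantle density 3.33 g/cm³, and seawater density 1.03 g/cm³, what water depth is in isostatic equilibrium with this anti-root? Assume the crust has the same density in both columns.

Replacing a thickness d of crust by seawater at the top must be balanced by replacing crust with mantle at the base: d (ρ_c − ρ_w) = a (ρ_m − ρ_c).
d = a (ρ_m − ρ_c)/(ρ_c − ρ_w) = 12.9 km × 0.6/1.7 = 4.55 km.

4.55 km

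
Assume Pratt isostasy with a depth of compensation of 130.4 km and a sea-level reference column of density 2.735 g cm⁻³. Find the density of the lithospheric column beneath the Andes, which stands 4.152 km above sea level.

2.65 g cm⁻³

Pratt balance: ρ_ref D = ρ (D + h).
ρ = ρ_ref D/(D + h) = 2.735 × 130.4 km/(130.4 km + 4.152 km) = 2.65 g cm⁻³.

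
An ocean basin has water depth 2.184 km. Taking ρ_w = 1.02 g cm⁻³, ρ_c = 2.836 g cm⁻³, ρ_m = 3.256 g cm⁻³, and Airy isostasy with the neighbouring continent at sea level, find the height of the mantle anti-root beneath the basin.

9.44 km

Equating mass per unit area of the two columns: replacing crust with seawater at the top is compensated by replacing crust with mantle at the base: d (ρ_c − ρ_w) = a (ρ_m − ρ_c).
a = d (ρ_c − ρ_w)/(ρ_m − ρ_c) = 2.184 km × 1.816/0.42 = 9.44 km.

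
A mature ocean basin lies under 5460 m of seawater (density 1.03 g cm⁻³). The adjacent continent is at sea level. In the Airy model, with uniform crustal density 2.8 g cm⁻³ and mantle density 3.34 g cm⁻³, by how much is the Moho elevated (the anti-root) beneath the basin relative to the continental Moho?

17900 m

Balancing pressure at the compensation depth: replacing crust with seawater at the top is compensated by replacing crust with mantle at the base: d (ρ_c − ρ_w) = a (ρ_m − ρ_c).
a = d (ρ_c − ρ_w)/(ρ_m − ρ_c) = 5460 m × 1.77/0.54 = 17900 m.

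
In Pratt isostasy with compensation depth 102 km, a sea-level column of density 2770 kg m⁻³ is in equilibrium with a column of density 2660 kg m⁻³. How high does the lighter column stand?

ρ_ref D = ρ (D + h) → h = D (ρ_ref − ρ)/ρ.
h = 102 km × (2770 − 2660)/2660 = 4.22 km.

4.22 km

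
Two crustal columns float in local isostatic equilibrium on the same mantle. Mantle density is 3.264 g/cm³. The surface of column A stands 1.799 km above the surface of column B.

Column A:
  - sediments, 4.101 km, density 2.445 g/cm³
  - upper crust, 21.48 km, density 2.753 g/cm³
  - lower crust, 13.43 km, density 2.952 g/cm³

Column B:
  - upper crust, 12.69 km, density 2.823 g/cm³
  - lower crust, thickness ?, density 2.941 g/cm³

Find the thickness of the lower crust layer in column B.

Take the compensation level at the base of the deeper column (depth z_c below the surface of column A) and equate Σ ρ_i t_i down to z_c; mantle fills any gap and the z_c terms cancel.
Column A: 4.101×2.445 + 21.48×2.753 + 13.43×2.952 + (z_c − 39.011)×3.264
Column B: 1.799×0 + 12.69×2.823 + x×2.941 + (z_c − 1.799 − 12.69 − x)×3.264
The z_c×3.264 term appears on both sides and cancels. Collect the known terms of each column as K = Σ(ρt)_known − 3.264 × (depth of known layers): K_A = 108.806745 − 3.264×39.011 = −18.525159; K_B = 35.82387 − 3.264×(1.799 + 12.69) = −11.468226.
Balance: K_A = K_B − x×(3.264 − 2.941), so x = (K_B − K_A)/(3.264 − 2.941) = 7.05693/0.323 = 21.8 km.

21.8 km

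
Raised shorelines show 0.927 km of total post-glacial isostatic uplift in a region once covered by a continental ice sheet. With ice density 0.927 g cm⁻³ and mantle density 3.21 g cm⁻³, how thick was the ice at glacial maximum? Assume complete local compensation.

u = t ρ_ice/ρ_m → t = u ρ_m/ρ_ice = 0.927 km × 3.21/0.927 = 3.21 km.

3.21 km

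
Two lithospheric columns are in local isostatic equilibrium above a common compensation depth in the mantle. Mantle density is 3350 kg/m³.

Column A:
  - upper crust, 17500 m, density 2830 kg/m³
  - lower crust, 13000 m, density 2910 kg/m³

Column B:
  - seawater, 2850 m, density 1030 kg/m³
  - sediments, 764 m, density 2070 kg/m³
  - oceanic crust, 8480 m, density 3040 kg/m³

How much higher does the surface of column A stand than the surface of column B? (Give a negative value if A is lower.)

For any compensation level in the mantle, the mantle terms cancel and isostasy reduces to e = (Σt_A − Σt_B) − (Σ(ρt)_A − Σ(ρt)_B) / ρ_m.
Σt_A = 30500 m; Σt_B = 12094 m; Σ(ρt)_A = 87355000; Σ(ρt)_B = 30296180 (in m·kg/m³).
e = (30500 − 12094) − (87355000 − 30296180) / 3350 = 1370 m.

1370 m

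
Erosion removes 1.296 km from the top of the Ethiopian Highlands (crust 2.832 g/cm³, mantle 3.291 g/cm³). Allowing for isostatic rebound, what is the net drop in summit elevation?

0.181 km

Rebound u = e ρ_c/ρ_m = 1.296 km × 2.832/3.291 = 1.115 km.
Net surface drop = e − u = 1.296 km − 1.115 km = e (ρ_m − ρ_c)/ρ_m = 0.181 km.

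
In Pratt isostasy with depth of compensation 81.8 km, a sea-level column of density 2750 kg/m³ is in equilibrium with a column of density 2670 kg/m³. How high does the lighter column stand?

2.45 km

ρ_ref D = ρ (D + h) → h = D (ρ_ref − ρ)/ρ.
h = 81.8 km × (2750 − 2670)/2670 = 2.45 km.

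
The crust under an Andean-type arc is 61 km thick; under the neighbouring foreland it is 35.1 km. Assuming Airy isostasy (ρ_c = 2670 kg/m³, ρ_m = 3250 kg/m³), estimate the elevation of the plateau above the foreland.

4.62 km

Excess crust Δ = 61 km − 35.1 km = 25.9 km, split between elevation h and root r with h + r = Δ.
Airy balance ρ_c h = (ρ_m − ρ_c) r gives r = h ρ_c/(ρ_m − ρ_c), so h (1 + ρ_c/(ρ_m − ρ_c)) = Δ, i.e. h = Δ (ρ_m − ρ_c)/ρ_m.
h = 25.9 km × 580/3250 = 4.62 km.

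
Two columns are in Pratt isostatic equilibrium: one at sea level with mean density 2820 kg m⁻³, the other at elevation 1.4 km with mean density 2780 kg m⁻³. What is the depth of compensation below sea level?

97.3 km

ρ_ref D = ρ (D + h) → D (ρ_ref − ρ) = ρ h.
D = ρ h/(ρ_ref − ρ) = 2780 × 1.4 km/(2820 − 2780) = 97.3 km.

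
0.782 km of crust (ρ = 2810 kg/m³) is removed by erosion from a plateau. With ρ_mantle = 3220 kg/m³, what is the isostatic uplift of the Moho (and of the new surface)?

Unloading: uplift u = e ρ_c/ρ_m = 0.782 km × 2810/3220 = 0.682 km.

0.682 km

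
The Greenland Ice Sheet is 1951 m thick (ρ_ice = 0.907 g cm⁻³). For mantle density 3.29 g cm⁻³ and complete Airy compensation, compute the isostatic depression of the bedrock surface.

538 m

Equating mass per unit area of the two columns: the ice load ρ_ice t is balanced by mantle displaced below, ρ_m s.
s = t ρ_ice / ρ_m = 1951 m × 0.907/3.29 = 538 m.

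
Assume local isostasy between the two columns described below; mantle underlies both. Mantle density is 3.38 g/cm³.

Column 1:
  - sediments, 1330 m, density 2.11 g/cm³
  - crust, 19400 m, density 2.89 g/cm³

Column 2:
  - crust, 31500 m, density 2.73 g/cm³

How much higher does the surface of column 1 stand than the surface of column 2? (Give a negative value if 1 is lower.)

For any compensation level in the mantle, the mantle terms cancel and isostasy reduces to e = (Σt_1 − Σt_2) − (Σ(ρt)_1 − Σ(ρt)_2) / ρ_m.
Σt_1 = 20730 m; Σt_2 = 31500 m; Σ(ρt)_1 = 58872.3; Σ(ρt)_2 = 85995 (in m·g/cm³).
e = (20730 − 31500) − (58872.3 − 85995) / 3.38 = −2750 m.

−2750 m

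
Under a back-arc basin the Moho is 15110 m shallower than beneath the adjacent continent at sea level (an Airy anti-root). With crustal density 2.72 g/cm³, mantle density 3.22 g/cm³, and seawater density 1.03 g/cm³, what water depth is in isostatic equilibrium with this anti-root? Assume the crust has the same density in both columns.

Replacing a thickness d of crust by seawater at the top must be balanced by replacing crust with mantle at the base: d (ρ_c − ρ_w) = a (ρ_m − ρ_c).
d = a (ρ_m − ρ_c)/(ρ_c − ρ_w) = 15110 m × 0.5/1.69 = 4470 m.

4470 m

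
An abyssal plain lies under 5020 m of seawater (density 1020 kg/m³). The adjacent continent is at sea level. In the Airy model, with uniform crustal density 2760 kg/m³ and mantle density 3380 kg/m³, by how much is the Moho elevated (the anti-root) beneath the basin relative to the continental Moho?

In Airy isostatic equilibrium: replacing crust with seawater at the top is compensated by replacing crust with mantle at the base: d (ρ_c − ρ_w) = a (ρ_m − ρ_c).
a = d (ρ_c − ρ_w)/(ρ_m − ρ_c) = 5020 m × 1740/620 = 14100 m.

14100 m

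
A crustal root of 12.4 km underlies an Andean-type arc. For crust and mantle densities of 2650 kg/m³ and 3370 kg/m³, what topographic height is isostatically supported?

3.37 km

Isostatic balance requires: ρ_c h = (ρ_m − ρ_c) r.
h = r (ρ_m − ρ_c) / ρ_c = 12.4 km × (3370 − 2650) / 2650 = 3.37 km.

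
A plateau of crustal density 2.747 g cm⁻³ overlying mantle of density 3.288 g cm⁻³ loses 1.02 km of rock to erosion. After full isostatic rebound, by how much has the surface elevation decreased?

Rebound u = e ρ_c/ρ_m = 1.02 km × 2.747/3.288 = 0.8522 km.
Net surface drop = e − u = 1.02 km − 0.8522 km = e (ρ_m − ρ_c)/ρ_m = 0.168 km.

0.168 km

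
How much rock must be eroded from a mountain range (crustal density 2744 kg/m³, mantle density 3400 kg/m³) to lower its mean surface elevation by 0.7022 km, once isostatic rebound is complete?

3.64 km

Net drop Δ = e − u = e − e ρ_c/ρ_m = e (ρ_m − ρ_c)/ρ_m.
e = Δ ρ_m/(ρ_m − ρ_c) = 0.7022 km × 3400/656 = 3.64 km.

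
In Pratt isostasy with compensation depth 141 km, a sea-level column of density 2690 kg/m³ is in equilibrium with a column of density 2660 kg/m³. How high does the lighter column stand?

1.59 km

ρ_ref D = ρ (D + h) → h = D (ρ_ref − ρ)/ρ.
h = 141 km × (2690 − 2660)/2660 = 1.59 km.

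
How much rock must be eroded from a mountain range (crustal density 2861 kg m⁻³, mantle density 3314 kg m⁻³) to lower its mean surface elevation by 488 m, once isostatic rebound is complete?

3570 m

Net drop Δ = e − u = e − e ρ_c/ρ_m = e (ρ_m − ρ_c)/ρ_m.
e = Δ ρ_m/(ρ_m − ρ_c) = 488 m × 3314/453 = 3570 m.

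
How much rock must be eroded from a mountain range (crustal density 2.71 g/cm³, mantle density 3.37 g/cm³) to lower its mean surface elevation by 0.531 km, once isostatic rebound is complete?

Net drop Δ = e − u = e − e ρ_c/ρ_m = e (ρ_m − ρ_c)/ρ_m.
e = Δ ρ_m/(ρ_m − ρ_c) = 0.531 km × 3.37/0.66 = 2.71 km.

2.71 km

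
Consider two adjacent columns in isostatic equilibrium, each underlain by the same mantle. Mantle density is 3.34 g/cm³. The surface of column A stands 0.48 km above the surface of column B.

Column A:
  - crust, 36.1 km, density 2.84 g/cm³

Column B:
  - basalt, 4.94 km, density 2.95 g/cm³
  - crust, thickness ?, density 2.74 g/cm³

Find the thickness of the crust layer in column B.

24.2 km

Take the compensation level at the base of the deeper column (depth z_c below the surface of column A) and equate Σ ρ_i t_i down to z_c; mantle fills any gap and the z_c terms cancel.
Column A: 36.1×2.84 + (z_c − 36.1)×3.34
Column B: 0.48×0 + 4.94×2.95 + x×2.74 + (z_c − 0.48 − 4.94 − x)×3.34
The z_c×3.34 term appears on both sides and cancels. Collect the known terms of each column as K = Σ(ρt)_known − 3.34 × (depth of known layers): K_A = 102.524 − 3.34×36.1 = −18.05; K_B = 14.573 − 3.34×(0.48 + 4.94) = −3.5298.
Balance: K_A = K_B − x×(3.34 − 2.74), so x = (K_B − K_A)/(3.34 − 2.74) = 14.5202/0.6 = 24.2 km.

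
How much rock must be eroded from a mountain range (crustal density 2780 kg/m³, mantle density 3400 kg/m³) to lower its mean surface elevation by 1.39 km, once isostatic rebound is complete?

7.62 km

Net drop Δ = e − u = e − e ρ_c/ρ_m = e (ρ_m − ρ_c)/ρ_m.
e = Δ ρ_m/(ρ_m − ρ_c) = 1.39 km × 3400/620 = 7.62 km.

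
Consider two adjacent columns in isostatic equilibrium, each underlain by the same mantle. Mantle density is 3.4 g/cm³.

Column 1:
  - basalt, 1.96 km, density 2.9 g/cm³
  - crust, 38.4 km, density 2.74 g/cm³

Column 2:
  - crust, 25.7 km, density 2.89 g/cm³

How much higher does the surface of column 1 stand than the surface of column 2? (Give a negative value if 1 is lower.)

3.89 km

For any compensation level in the mantle, the mantle terms cancel and isostasy reduces to e = (Σt_1 − Σt_2) − (Σ(ρt)_1 − Σ(ρt)_2) / ρ_m.
Σt_1 = 40.36 km; Σt_2 = 25.7 km; Σ(ρt)_1 = 110.9; Σ(ρt)_2 = 74.273 (in km·g/cm³).
e = (40.36 − 25.7) − (110.9 − 74.273) / 3.4 = 3.89 km.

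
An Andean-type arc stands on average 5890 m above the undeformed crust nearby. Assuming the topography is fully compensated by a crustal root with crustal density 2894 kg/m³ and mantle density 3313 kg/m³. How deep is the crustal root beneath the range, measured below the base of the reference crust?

Equating mass per unit area of the two columns: the weight of the topography is balanced by the buoyancy of the root, ρ_c h = (ρ_m − ρ_c) r.
r = h · ρ_c / (ρ_m − ρ_c) = 5890 m × 2894 / (3313 − 2894) = 40700 m.

40700 m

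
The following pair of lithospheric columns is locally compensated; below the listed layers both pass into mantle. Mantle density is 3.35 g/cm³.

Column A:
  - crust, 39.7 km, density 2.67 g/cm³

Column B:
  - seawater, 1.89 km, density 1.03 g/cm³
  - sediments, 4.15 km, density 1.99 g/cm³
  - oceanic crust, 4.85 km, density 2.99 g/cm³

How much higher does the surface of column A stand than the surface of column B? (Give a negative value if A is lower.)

For any compensation level in the mantle, the mantle terms cancel and isostasy reduces to e = (Σt_A − Σt_B) − (Σ(ρt)_A − Σ(ρt)_B) / ρ_m.
Σt_A = 39.7 km; Σt_B = 10.89 km; Σ(ρt)_A = 105.999; Σ(ρt)_B = 24.7067 (in km·g/cm³).
e = (39.7 − 10.89) − (105.999 − 24.7067) / 3.35 = 4.54 km.

4.54 km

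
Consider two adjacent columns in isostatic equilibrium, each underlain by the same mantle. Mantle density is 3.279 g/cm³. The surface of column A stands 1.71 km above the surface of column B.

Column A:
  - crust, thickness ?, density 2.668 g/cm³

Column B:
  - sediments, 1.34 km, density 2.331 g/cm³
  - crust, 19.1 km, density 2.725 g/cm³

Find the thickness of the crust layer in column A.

28.6 km

Take the compensation level at the base of the deeper column (depth z_c below the surface of column A) and equate Σ ρ_i t_i down to z_c; mantle fills any gap and the z_c terms cancel.
Column A: x×2.668 + (z_c − 0 − x)×3.279
Column B: 1.71×0 + 1.34×2.331 + 19.1×2.725 + (z_c − 1.71 − 20.44)×3.279
The z_c×3.279 term appears on both sides and cancels. Collect the known terms of each column as K = Σ(ρt)_known − 3.279 × (depth of known layers): K_A = 0 − 3.279×0 = 0; K_B = 55.17104 − 3.279×(1.71 + 20.44) = −17.45881.
Balance: K_A − x×(3.279 − 2.668) = K_B, so x = (K_A − K_B)/(3.279 − 2.668) = 17.4588/0.611 = 28.6 km.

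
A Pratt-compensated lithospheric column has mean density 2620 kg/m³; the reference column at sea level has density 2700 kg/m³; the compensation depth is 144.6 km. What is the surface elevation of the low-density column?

ρ_ref D = ρ (D + h) → h = D (ρ_ref − ρ)/ρ.
h = 144.6 km × (2700 − 2620)/2620 = 4.42 km.

4.42 km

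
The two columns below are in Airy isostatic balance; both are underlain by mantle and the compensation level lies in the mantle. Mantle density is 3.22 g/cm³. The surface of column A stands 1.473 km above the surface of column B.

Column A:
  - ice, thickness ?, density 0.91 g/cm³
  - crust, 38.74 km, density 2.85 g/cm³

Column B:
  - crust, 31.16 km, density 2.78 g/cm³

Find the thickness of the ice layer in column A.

1.78 km

Take the compensation level at the base of the deeper column (depth z_c below the surface of column A) and equate Σ ρ_i t_i down to z_c; mantle fills any gap and the z_c terms cancel.
Column A: x×0.91 + 38.74×2.85 + (z_c − 38.74 − x)×3.22
Column B: 1.473×0 + 31.16×2.78 + (z_c − 1.473 − 31.16)×3.22
The z_c×3.22 term appears on both sides and cancels. Collect the known terms of each column as K = Σ(ρt)_known − 3.22 × (depth of known layers): K_A = 110.409 − 3.22×38.74 = −14.3338; K_B = 86.6248 − 3.22×(1.473 + 31.16) = −18.45346.
Balance: K_A − x×(3.22 − 0.91) = K_B, so x = (K_A − K_B)/(3.22 − 0.91) = 4.11966/2.31 = 1.78 km.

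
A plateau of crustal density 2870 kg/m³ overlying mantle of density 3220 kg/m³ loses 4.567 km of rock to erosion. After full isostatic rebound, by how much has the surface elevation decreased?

0.496 km

Rebound u = e ρ_c/ρ_m = 4.567 km × 2870/3220 = 4.071 km.
Net surface drop = e − u = 4.567 km − 4.071 km = e (ρ_m − ρ_c)/ρ_m = 0.496 km.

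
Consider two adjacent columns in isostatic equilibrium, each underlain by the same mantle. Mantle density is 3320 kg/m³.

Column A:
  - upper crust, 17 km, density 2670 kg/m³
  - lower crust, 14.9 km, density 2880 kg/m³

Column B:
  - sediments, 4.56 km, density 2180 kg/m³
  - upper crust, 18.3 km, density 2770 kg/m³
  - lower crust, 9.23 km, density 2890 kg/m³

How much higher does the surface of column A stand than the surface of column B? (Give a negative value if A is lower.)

For any compensation level in the mantle, the mantle terms cancel and isostasy reduces to e = (Σt_A − Σt_B) − (Σ(ρt)_A − Σ(ρt)_B) / ρ_m.
Σt_A = 31.9 km; Σt_B = 32.09 km; Σ(ρt)_A = 88302; Σ(ρt)_B = 87306.5 (in km·kg/m³).
e = (31.9 − 32.09) − (88302 − 87306.5) / 3320 = −0.49 km.

−0.49 km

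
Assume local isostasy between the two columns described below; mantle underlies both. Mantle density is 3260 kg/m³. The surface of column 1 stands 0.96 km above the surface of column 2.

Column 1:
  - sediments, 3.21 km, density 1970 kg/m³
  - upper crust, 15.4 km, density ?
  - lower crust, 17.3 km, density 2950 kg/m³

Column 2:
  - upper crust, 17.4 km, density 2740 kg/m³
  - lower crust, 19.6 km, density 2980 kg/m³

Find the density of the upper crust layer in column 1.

Take the compensation level at the base of the deeper column (depth z_c below the surface of column 1) and equate Σ ρ_i t_i down to z_c; mantle fills any gap and the z_c terms cancel.
Column 1: 3.21×1970 + 15.4×ρ + 17.3×2950 + (z_c − 35.91)×3260
Column 2: 0.96×0 + 17.4×2740 + 19.6×2980 + (z_c − 0.96 − 37)×3260
The z_c×3260 term appears on both sides and cancels. Collect the known terms of each column as K = Σ(ρt)_known − 3260 × (depth of known layers): K_1 = 57358.7 − 3260×35.91 = −59707.9; K_2 = 106084 − 3260×(0.96 + 37) = −17665.6.
Balance: K_1 + 15.4×ρ = K_2, so ρ = (K_2 − K_1)/15.4 = 42042.3/15.4 = 2730 kg/m³.

2730 kg/m³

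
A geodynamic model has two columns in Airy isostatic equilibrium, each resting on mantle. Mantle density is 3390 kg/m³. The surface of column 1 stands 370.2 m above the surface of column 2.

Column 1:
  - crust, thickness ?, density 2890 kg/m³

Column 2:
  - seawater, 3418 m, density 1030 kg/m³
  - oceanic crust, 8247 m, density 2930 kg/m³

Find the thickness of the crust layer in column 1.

26200 m

Take the compensation level at the base of the deeper column (depth z_c below the surface of column 1) and equate Σ ρ_i t_i down to z_c; mantle fills any gap and the z_c terms cancel.
Column 1: x×2890 + (z_c − 0 − x)×3390
Column 2: 370.2×0 + 3418×1030 + 8247×2930 + (z_c − 370.2 − 11665)×3390
The z_c×3390 term appears on both sides and cancels. Collect the known terms of each column as K = Σ(ρt)_known − 3390 × (depth of known layers): K_1 = 0 − 3390×0 = 0; K_2 = 27684250 − 3390×(370.2 + 11665) = −13115078.
Balance: K_1 − x×(3390 − 2890) = K_2, so x = (K_1 − K_2)/(3390 − 2890) = 13115100/500 = 26200 m.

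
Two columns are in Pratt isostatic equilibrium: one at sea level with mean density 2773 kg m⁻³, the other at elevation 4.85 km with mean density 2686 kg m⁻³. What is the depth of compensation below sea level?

ρ_ref D = ρ (D + h) → D (ρ_ref − ρ) = ρ h.
D = ρ h/(ρ_ref − ρ) = 2686 × 4.85 km/(2773 − 2686) = 150 km.

150 km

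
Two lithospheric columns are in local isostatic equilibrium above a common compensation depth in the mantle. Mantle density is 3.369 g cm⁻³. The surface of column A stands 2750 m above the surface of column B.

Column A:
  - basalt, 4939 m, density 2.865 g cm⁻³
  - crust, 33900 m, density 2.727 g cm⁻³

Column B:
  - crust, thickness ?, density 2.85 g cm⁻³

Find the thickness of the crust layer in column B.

28900 m

Take the compensation level at the base of the deeper column (depth z_c below the surface of column A) and equate Σ ρ_i t_i down to z_c; mantle fills any gap and the z_c terms cancel.
Column A: 4939×2.865 + 33900×2.727 + (z_c − 38839)×3.369
Column B: 2750×0 + x×2.85 + (z_c − 2750 − 0 − x)×3.369
The z_c×3.369 term appears on both sides and cancels. Collect the known terms of each column as K = Σ(ρt)_known − 3.369 × (depth of known layers): K_A = 106595.535 − 3.369×38839 = −24253.056; K_B = 0 − 3.369×(2750 + 0) = −9264.75.
Balance: K_A = K_B − x×(3.369 − 2.85), so x = (K_B − K_A)/(3.369 − 2.85) = 14988.3/0.519 = 28900 m.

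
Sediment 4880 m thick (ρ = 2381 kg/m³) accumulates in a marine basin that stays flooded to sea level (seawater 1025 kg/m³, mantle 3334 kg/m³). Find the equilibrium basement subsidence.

2870 m

Submarine loading: the sediment displaces seawater, and the subsidence is in turn flooded, so s (ρ_m − ρ_w) = t (ρ_sed − ρ_w).
s = 4880 m × (2381 − 1025) / (3334 − 1025) = 2870 m.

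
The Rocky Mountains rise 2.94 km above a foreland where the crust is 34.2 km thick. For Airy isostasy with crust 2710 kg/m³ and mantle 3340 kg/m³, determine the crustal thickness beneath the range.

49.8 km

Root depth r = h ρ_c / (ρ_m − ρ_c) = 2.94 km × 2710 / 630 = 12.65 km.
Total thickness = T + h + r = 34.2 km + 2.94 km + 12.65 km = 49.8 km.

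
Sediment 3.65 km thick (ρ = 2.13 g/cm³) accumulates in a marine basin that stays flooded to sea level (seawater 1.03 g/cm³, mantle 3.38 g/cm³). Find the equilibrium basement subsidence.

Submarine loading: the sediment displaces seawater, and the subsidence is in turn flooded, so s (ρ_m − ρ_w) = t (ρ_sed − ρ_w).
s = 3.65 km × (2.13 − 1.03) / (3.38 − 1.03) = 1.71 km.

1.71 km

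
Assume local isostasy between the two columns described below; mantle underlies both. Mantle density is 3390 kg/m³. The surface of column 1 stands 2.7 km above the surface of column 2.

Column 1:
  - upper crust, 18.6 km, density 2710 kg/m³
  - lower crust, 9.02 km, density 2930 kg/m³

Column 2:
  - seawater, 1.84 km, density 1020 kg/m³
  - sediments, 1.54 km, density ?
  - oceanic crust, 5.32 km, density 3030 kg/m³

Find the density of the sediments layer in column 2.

Take the compensation level at the base of the deeper column (depth z_c below the surface of column 1) and equate Σ ρ_i t_i down to z_c; mantle fills any gap and the z_c terms cancel.
Column 1: 18.6×2710 + 9.02×2930 + (z_c − 27.62)×3390
Column 2: 2.7×0 + 1.84×1020 + 1.54×ρ + 5.32×3030 + (z_c − 2.7 − 8.7)×3390
The z_c×3390 term appears on both sides and cancels. Collect the known terms of each column as K = Σ(ρt)_known − 3390 × (depth of known layers): K_1 = 76834.6 − 3390×27.62 = −16797.2; K_2 = 17996.4 − 3390×(2.7 + 8.7) = −20649.6.
Balance: K_1 = K_2 + 1.54×ρ, so ρ = (K_1 − K_2)/1.54 = 3852.4/1.54 = 2500 kg/m³.

2500 kg/m³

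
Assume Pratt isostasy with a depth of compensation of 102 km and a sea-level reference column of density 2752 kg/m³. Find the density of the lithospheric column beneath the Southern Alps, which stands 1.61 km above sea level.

2710 kg/m³

Pratt balance: ρ_ref D = ρ (D + h).
ρ = ρ_ref D/(D + h) = 2752 × 102 km/(102 km + 1.61 km) = 2710 kg/m³.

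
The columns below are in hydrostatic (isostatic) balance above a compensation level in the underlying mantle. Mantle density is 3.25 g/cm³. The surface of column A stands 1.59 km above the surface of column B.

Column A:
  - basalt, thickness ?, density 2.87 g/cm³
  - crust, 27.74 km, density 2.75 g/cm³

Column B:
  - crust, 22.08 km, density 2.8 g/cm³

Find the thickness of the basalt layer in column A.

3.25 km

Take the compensation level at the base of the deeper column (depth z_c below the surface of column A) and equate Σ ρ_i t_i down to z_c; mantle fills any gap and the z_c terms cancel.
Column A: x×2.87 + 27.74×2.75 + (z_c − 27.74 − x)×3.25
Column B: 1.59×0 + 22.08×2.8 + (z_c − 1.59 − 22.08)×3.25
The z_c×3.25 term appears on both sides and cancels. Collect the known terms of each column as K = Σ(ρt)_known − 3.25 × (depth of known layers): K_A = 76.285 − 3.25×27.74 = −13.87; K_B = 61.824 − 3.25×(1.59 + 22.08) = −15.1035.
Balance: K_A − x×(3.25 − 2.87) = K_B, so x = (K_A − K_B)/(3.25 − 2.87) = 1.2335/0.38 = 3.25 km.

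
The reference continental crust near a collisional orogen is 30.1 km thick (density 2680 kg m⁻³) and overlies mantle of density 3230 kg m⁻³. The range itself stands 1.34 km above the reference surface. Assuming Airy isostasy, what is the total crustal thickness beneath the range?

38 km

Root depth r = h ρ_c / (ρ_m − ρ_c) = 1.34 km × 2680 / 550 = 6.529 km.
Total thickness = T + h + r = 30.1 km + 1.34 km + 6.529 km = 38 km.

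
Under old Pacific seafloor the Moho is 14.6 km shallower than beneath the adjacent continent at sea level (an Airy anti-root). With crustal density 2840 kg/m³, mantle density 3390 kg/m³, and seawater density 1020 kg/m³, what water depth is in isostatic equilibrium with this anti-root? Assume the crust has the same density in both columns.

Replacing a thickness d of crust by seawater at the top must be balanced by replacing crust with mantle at the base: d (ρ_c − ρ_w) = a (ρ_m − ρ_c).
d = a (ρ_m − ρ_c)/(ρ_c − ρ_w) = 14.6 km × 550/1820 = 4.41 km.

4.41 km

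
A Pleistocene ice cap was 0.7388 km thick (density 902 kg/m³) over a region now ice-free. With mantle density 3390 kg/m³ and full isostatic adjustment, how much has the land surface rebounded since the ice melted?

0.197 km

Removing the load lets mantle flow back in; uplift u satisfies ρ_ice t = ρ_m u.
u = t ρ_ice/ρ_m = 0.7388 km × 902/3390 = 0.197 km.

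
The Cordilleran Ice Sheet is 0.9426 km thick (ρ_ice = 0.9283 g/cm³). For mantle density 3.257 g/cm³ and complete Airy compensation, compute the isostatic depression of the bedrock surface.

0.269 km

Balancing pressure at the compensation depth: the ice load ρ_ice t is balanced by mantle displaced below, ρ_m s.
s = t ρ_ice / ρ_m = 0.9426 km × 0.9283/3.257 = 0.269 km.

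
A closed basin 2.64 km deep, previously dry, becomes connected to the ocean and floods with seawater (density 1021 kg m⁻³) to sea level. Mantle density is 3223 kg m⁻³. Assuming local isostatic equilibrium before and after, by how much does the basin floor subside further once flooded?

After flooding the water column is d + s deep. Its weight must equal the weight of mantle displaced by the extra subsidence s: (d + s) ρ_w = s ρ_m.
s = d ρ_w / (ρ_m − ρ_w) = 2.64 km × 1021/(3223 − 1021) = 1.22 km.

1.22 km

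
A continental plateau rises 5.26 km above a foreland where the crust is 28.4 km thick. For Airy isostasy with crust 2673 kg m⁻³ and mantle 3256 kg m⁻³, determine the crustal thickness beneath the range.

Root depth r = h ρ_c / (ρ_m − ρ_c) = 5.26 km × 2673 / 583 = 24.12 km.
Total thickness = T + h + r = 28.4 km + 5.26 km + 24.12 km = 57.8 km.

57.8 km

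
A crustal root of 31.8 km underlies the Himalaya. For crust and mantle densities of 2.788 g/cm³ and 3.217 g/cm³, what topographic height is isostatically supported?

4.89 km

Equating mass per unit area of the two columns: ρ_c h = (ρ_m − ρ_c) r.
h = r (ρ_m − ρ_c) / ρ_c = 31.8 km × (3.217 − 2.788) / 2.788 = 4.89 km.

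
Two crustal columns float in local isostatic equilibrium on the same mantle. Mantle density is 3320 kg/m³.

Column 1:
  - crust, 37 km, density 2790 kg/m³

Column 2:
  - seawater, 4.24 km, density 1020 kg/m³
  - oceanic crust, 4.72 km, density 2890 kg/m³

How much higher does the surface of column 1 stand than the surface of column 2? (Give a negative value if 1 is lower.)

2.36 km

For any compensation level in the mantle, the mantle terms cancel and isostasy reduces to e = (Σt_1 − Σt_2) − (Σ(ρt)_1 − Σ(ρt)_2) / ρ_m.
Σt_1 = 37 km; Σt_2 = 8.96 km; Σ(ρt)_1 = 103230; Σ(ρt)_2 = 17965.6 (in km·kg/m³).
e = (37 − 8.96) − (103230 − 17965.6) / 3320 = 2.36 km.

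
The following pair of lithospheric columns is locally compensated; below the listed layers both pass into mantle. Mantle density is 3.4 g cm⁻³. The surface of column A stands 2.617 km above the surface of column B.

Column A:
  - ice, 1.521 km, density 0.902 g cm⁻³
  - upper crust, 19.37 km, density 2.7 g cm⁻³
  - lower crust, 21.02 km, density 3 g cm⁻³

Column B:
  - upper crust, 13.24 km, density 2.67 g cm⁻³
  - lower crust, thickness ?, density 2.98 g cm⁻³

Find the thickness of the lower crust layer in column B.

17.2 km

Take the compensation level at the base of the deeper column (depth z_c below the surface of column A) and equate Σ ρ_i t_i down to z_c; mantle fills any gap and the z_c terms cancel.
Column A: 1.521×0.902 + 19.37×2.7 + 21.02×3 + (z_c − 41.911)×3.4
Column B: 2.617×0 + 13.24×2.67 + x×2.98 + (z_c − 2.617 − 13.24 − x)×3.4
The z_c×3.4 term appears on both sides and cancels. Collect the known terms of each column as K = Σ(ρt)_known − 3.4 × (depth of known layers): K_A = 116.730942 − 3.4×41.911 = −25.766458; K_B = 35.3508 − 3.4×(2.617 + 13.24) = −18.563.
Balance: K_A = K_B − x×(3.4 − 2.98), so x = (K_B − K_A)/(3.4 − 2.98) = 7.20346/0.42 = 17.2 km.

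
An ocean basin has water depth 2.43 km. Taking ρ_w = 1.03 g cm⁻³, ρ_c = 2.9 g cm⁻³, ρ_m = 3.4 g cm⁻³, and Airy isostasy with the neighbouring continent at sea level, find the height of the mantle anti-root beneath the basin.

By Archimedes' principle applied to the lithosphere: replacing crust with seawater at the top is compensated by replacing crust with mantle at the base: d (ρ_c − ρ_w) = a (ρ_m − ρ_c).
a = d (ρ_c − ρ_w)/(ρ_m − ρ_c) = 2.43 km × 1.87/0.5 = 9.09 km.

9.09 km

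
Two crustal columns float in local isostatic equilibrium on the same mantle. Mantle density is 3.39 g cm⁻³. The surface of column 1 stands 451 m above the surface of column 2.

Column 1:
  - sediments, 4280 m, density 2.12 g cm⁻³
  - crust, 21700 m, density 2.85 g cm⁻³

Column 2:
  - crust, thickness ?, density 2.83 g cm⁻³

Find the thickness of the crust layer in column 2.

27900 m

Take the compensation level at the base of the deeper column (depth z_c below the surface of column 1) and equate Σ ρ_i t_i down to z_c; mantle fills any gap and the z_c terms cancel.
Column 1: 4280×2.12 + 21700×2.85 + (z_c − 25980)×3.39
Column 2: 451×0 + x×2.83 + (z_c − 451 − 0 − x)×3.39
The z_c×3.39 term appears on both sides and cancels. Collect the known terms of each column as K = Σ(ρt)_known − 3.39 × (depth of known layers): K_1 = 70918.6 − 3.39×25980 = −17153.6; K_2 = 0 − 3.39×(451 + 0) = −1528.89.
Balance: K_1 = K_2 − x×(3.39 − 2.83), so x = (K_2 − K_1)/(3.39 − 2.83) = 15624.7/0.56 = 27900 m.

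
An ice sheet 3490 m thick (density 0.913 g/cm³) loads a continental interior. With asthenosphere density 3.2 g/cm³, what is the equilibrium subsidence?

Balancing pressure at the compensation depth: the ice load ρ_ice t is balanced by mantle displaced below, ρ_m s.
s = t ρ_ice / ρ_m = 3490 m × 0.913/3.2 = 996 m.

996 m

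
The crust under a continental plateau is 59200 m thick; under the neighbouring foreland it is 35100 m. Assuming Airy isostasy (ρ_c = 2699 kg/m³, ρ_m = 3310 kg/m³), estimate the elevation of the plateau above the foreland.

Excess crust Δ = 59200 m − 35100 m = 24100 m, split between elevation h and root r with h + r = Δ.
Airy balance ρ_c h = (ρ_m − ρ_c) r gives r = h ρ_c/(ρ_m − ρ_c), so h (1 + ρ_c/(ρ_m − ρ_c)) = Δ, i.e. h = Δ (ρ_m − ρ_c)/ρ_m.
h = 24100 m × 611/3310 = 4450 m.

4450 m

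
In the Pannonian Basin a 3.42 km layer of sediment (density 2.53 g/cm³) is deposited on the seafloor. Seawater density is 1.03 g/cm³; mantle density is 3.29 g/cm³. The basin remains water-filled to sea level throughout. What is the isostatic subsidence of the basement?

2.27 km

Submarine loading: the sediment displaces seawater, and the subsidence is in turn flooded, so s (ρ_m − ρ_w) = t (ρ_sed − ρ_w).
s = 3.42 km × (2.53 − 1.03) / (3.29 − 1.03) = 2.27 km.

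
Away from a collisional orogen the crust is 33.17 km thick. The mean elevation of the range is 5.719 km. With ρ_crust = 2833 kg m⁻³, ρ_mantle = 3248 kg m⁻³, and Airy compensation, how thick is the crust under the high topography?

Root depth r = h ρ_c / (ρ_m − ρ_c) = 5.719 km × 2833 / 415 = 39.04 km.
Total thickness = T + h + r = 33.17 km + 5.719 km + 39.04 km = 77.9 km.

77.9 km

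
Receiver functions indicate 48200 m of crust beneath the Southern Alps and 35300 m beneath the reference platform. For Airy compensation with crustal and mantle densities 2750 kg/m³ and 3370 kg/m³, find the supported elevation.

Excess crust Δ = 48200 m − 35300 m = 12900 m, split between elevation h and root r with h + r = Δ.
Airy balance ρ_c h = (ρ_m − ρ_c) r gives r = h ρ_c/(ρ_m − ρ_c), so h (1 + ρ_c/(ρ_m − ρ_c)) = Δ, i.e. h = Δ (ρ_m − ρ_c)/ρ_m.
h = 12900 m × 620/3370 = 2370 m.

2370 m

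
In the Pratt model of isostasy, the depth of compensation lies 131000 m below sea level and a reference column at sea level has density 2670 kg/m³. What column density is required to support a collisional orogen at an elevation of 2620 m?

2620 kg/m³

Pratt balance: ρ_ref D = ρ (D + h).
ρ = ρ_ref D/(D + h) = 2670 × 131000 m/(131000 m + 2620 m) = 2620 kg/m³.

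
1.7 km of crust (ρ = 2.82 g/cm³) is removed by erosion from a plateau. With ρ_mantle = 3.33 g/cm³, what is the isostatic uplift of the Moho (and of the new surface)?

1.44 km

Unloading: uplift u = e ρ_c/ρ_m = 1.7 km × 2.82/3.33 = 1.44 km.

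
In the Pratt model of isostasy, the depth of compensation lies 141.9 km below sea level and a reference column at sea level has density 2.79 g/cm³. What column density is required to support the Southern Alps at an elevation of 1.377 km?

2.76 g/cm³

Pratt balance: ρ_ref D = ρ (D + h).
ρ = ρ_ref D/(D + h) = 2.79 × 141.9 km/(141.9 km + 1.377 km) = 2.76 g/cm³.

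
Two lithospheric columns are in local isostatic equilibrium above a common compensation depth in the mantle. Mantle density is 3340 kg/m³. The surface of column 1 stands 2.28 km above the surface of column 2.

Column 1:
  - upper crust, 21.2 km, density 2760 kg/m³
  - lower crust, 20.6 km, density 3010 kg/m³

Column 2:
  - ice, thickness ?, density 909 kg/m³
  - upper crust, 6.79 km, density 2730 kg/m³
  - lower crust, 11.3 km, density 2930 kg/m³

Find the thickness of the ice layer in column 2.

Take the compensation level at the base of the deeper column (depth z_c below the surface of column 1) and equate Σ ρ_i t_i down to z_c; mantle fills any gap and the z_c terms cancel.
Column 1: 21.2×2760 + 20.6×3010 + (z_c − 41.8)×3340
Column 2: 2.28×0 + x×909 + 6.79×2730 + 11.3×2930 + (z_c − 2.28 − 18.09 − x)×3340
The z_c×3340 term appears on both sides and cancels. Collect the known terms of each column as K = Σ(ρt)_known − 3340 × (depth of known layers): K_1 = 120518 − 3340×41.8 = −19094; K_2 = 51645.7 − 3340×(2.28 + 18.09) = −16390.1.
Balance: K_1 = K_2 − x×(3340 − 909), so x = (K_2 − K_1)/(3340 − 909) = 2703.9/2431 = 1.11 km.

1.11 km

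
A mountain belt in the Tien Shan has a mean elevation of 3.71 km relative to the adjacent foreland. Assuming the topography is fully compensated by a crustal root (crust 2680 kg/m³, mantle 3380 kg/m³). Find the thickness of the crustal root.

In Airy isostatic equilibrium: the weight of the topography is balanced by the buoyancy of the root, ρ_c h = (ρ_m − ρ_c) r.
r = h · ρ_c / (ρ_m − ρ_c) = 3.71 km × 2680 / (3380 − 2680) = 14.2 km.

14.2 km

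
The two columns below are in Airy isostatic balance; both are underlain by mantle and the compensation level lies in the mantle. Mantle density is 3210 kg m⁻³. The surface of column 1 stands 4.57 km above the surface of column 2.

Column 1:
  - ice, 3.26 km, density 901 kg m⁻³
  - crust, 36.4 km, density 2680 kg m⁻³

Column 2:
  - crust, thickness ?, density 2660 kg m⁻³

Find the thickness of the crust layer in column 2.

Take the compensation level at the base of the deeper column (depth z_c below the surface of column 1) and equate Σ ρ_i t_i down to z_c; mantle fills any gap and the z_c terms cancel.
Column 1: 3.26×901 + 36.4×2680 + (z_c − 39.66)×3210
Column 2: 4.57×0 + x×2660 + (z_c − 4.57 − 0 − x)×3210
The z_c×3210 term appears on both sides and cancels. Collect the known terms of each column as K = Σ(ρt)_known − 3210 × (depth of known layers): K_1 = 100489.26 − 3210×39.66 = −26819.34; K_2 = 0 − 3210×(4.57 + 0) = −14669.7.
Balance: K_1 = K_2 − x×(3210 − 2660), so x = (K_2 − K_1)/(3210 − 2660) = 12149.6/550 = 22.1 km.

22.1 km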